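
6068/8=758+1/2=   758.50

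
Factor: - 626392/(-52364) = 634/53 = 2^1*53^( - 1)*317^1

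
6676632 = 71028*94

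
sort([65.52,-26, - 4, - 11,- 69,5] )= [  -  69, - 26, - 11, - 4,5,65.52]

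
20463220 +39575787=60039007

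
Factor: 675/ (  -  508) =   -  2^( - 2 )*3^3*5^2*127^(- 1)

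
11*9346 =102806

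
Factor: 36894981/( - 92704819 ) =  - 3^1* 17^1*19^( - 1 )*457^1*1583^1*4879201^( - 1) 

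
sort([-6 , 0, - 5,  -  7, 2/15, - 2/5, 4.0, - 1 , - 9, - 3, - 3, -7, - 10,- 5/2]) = [- 10, - 9,  -  7, - 7, - 6, -5,-3,  -  3,  -  5/2,  -  1, - 2/5, 0, 2/15,  4.0]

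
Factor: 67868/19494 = 2^1*3^(-3 ) *47^1 = 94/27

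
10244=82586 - 72342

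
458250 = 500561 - 42311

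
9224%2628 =1340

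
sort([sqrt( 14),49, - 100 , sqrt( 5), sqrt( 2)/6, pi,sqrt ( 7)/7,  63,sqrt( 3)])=[ - 100,sqrt( 2 )/6,sqrt(7 )/7,sqrt( 3 ),sqrt( 5),pi,sqrt(14),49, 63]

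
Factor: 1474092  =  2^2*3^3*13649^1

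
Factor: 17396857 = 17396857^1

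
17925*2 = 35850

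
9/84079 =9/84079 = 0.00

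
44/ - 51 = -44/51 = - 0.86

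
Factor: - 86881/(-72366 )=2^( - 1)*3^( - 1)*7^ ( - 1)*283^1 * 307^1*1723^( - 1)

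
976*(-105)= - 102480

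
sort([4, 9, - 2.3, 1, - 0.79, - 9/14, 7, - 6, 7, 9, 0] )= [ - 6, - 2.3,-0.79, - 9/14,  0,1, 4, 7,7, 9, 9]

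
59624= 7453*8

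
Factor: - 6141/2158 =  - 2^( - 1)*3^1*13^( -1)*23^1*83^( - 1)*89^1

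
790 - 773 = 17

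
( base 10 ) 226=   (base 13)145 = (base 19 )BH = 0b11100010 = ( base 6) 1014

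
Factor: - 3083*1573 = -4849559 = - 11^2 * 13^1*3083^1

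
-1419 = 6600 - 8019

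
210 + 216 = 426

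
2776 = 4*694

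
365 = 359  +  6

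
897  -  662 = 235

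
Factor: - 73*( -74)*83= 2^1*37^1 *73^1*83^1= 448366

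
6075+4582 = 10657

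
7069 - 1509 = 5560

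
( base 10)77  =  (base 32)2d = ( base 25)32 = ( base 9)85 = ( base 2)1001101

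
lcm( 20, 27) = 540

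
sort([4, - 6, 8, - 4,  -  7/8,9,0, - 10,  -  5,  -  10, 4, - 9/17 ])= [ - 10, - 10, - 6, -5, - 4, - 7/8, - 9/17, 0, 4, 4,8 , 9]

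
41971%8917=6303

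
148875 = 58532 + 90343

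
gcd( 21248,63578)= 166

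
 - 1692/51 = -564/17 = -33.18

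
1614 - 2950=  -  1336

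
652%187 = 91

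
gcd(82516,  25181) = 1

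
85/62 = 1 + 23/62 = 1.37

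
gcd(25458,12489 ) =3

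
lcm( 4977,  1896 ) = 39816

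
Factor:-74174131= - 47^1 * 389^1 * 4057^1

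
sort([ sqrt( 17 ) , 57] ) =[ sqrt( 17),57]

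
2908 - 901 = 2007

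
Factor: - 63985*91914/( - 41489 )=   5881117290/41489 = 2^1*3^1*5^1*7^(-1) * 67^1*191^1*5927^ (-1) * 15319^1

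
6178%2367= 1444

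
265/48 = 265/48=5.52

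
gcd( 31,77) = 1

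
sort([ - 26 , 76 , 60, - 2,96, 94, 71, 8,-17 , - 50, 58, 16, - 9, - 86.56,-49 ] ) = [ - 86.56, - 50, - 49,- 26, - 17, - 9 , - 2,8, 16, 58, 60, 71,76,94,96]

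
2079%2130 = 2079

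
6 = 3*2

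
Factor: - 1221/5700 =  - 407/1900= -2^( - 2)*5^( - 2) * 11^1  *  19^(-1) * 37^1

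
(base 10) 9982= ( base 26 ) EJO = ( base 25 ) FO7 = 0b10011011111110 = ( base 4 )2123332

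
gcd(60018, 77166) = 8574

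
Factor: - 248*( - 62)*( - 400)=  - 2^8*5^2*31^2 = -6150400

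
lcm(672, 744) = 20832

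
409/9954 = 409/9954 = 0.04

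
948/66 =158/11=14.36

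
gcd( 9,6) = 3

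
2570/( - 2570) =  - 1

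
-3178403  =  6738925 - 9917328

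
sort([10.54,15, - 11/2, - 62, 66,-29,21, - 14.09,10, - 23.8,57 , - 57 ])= [-62, - 57, - 29, - 23.8,-14.09, - 11/2,10, 10.54,15, 21,57,66 ] 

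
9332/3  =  9332/3 = 3110.67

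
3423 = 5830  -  2407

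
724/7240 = 1/10 = 0.10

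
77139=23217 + 53922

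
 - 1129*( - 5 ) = 5645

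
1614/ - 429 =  - 4 + 34/143 = - 3.76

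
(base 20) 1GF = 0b1011011111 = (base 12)513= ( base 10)735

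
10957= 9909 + 1048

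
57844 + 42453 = 100297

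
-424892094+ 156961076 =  - 267931018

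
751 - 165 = 586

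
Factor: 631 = 631^1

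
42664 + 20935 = 63599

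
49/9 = 5 + 4/9 = 5.44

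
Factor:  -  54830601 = - 3^4*7^1*96703^1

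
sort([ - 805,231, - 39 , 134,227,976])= [ - 805,  -  39,134, 227,231,  976 ] 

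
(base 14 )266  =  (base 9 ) 585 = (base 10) 482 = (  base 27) hn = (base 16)1e2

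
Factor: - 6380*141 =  - 899580 = - 2^2*3^1*5^1*11^1*29^1*47^1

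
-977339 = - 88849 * 11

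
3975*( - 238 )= - 946050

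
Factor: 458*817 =374186 = 2^1*19^1 * 43^1 * 229^1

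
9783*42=410886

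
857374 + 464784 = 1322158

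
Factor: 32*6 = 192 = 2^6*3^1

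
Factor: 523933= 179^1 * 2927^1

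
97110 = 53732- - 43378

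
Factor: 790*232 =2^4*5^1 * 29^1*79^1 = 183280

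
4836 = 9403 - 4567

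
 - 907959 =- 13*69843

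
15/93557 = 15/93557 = 0.00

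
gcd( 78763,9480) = 79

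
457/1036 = 457/1036 = 0.44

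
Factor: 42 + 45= 3^1*29^1 = 87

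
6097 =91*67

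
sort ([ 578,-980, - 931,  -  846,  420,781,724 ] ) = [-980, - 931,-846, 420 , 578,724,781]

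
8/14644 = 2/3661  =  0.00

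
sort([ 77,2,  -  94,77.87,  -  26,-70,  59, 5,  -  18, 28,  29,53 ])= [- 94, - 70,-26, - 18,2,  5,28, 29, 53,59, 77,77.87] 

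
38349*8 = 306792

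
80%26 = 2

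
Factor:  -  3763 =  - 53^1*71^1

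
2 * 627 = 1254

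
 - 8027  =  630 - 8657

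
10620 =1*10620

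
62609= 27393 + 35216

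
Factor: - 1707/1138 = - 3/2 = - 2^(- 1)*3^1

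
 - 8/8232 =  - 1/1029=- 0.00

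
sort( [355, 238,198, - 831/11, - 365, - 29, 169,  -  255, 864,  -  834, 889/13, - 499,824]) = [ - 834, - 499, - 365, - 255, - 831/11, - 29, 889/13, 169, 198, 238, 355,  824,864]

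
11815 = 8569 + 3246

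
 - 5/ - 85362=5/85362 = 0.00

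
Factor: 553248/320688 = 226/131 = 2^1*113^1*131^( - 1 ) 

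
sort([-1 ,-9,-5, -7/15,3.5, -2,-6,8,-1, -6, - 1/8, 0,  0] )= [ - 9,-6, - 6, - 5 , - 2,  -  1, -1, -7/15, - 1/8,0,0,3.5,8]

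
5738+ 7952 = 13690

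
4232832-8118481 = -3885649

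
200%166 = 34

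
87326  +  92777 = 180103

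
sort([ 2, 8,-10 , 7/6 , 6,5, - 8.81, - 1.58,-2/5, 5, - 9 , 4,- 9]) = [ - 10, - 9, - 9, - 8.81,-1.58, - 2/5, 7/6,  2,4 , 5, 5, 6,8 ] 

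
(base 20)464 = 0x6BC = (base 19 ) 4ee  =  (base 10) 1724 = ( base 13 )a28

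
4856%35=26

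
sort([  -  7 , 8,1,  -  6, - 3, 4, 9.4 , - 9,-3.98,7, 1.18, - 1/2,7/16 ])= [ - 9, - 7, - 6,-3.98, - 3, - 1/2,7/16,1, 1.18,4,7,8,9.4]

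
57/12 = 4 + 3/4 = 4.75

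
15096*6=90576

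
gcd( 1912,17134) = 2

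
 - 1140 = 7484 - 8624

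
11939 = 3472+8467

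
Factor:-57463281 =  - 3^2 * 17^1*47^1*61^1*131^1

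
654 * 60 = 39240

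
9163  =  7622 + 1541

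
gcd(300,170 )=10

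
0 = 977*0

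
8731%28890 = 8731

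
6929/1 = 6929=6929.00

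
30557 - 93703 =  - 63146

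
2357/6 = 2357/6 = 392.83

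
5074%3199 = 1875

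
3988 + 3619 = 7607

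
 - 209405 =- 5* 41881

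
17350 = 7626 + 9724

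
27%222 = 27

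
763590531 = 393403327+370187204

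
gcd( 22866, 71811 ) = 3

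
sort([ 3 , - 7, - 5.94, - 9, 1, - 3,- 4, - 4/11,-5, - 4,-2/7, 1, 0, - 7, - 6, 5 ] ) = [ - 9,-7, - 7,-6,-5.94, - 5,-4,  -  4,  -  3,- 4/11, - 2/7, 0, 1, 1,3, 5]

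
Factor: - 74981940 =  - 2^2*3^1*5^1*11^1*103^1*1103^1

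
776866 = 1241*626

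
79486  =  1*79486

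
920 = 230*4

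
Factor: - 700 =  - 2^2 * 5^2 *7^1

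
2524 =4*631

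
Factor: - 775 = - 5^2*31^1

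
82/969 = 82/969 = 0.08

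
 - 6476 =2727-9203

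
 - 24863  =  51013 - 75876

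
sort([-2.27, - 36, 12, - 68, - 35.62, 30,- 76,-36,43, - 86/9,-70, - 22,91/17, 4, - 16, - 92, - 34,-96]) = [ -96, - 92, - 76, - 70 , - 68, - 36, - 36, - 35.62, - 34, - 22, - 16, - 86/9,-2.27,  4, 91/17, 12, 30, 43 ]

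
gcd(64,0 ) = 64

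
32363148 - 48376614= -16013466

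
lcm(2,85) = 170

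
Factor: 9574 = 2^1 * 4787^1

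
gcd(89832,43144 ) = 8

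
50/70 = 5/7=0.71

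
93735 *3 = 281205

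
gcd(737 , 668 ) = 1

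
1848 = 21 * 88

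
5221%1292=53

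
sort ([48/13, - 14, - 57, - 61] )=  [- 61, - 57,-14 , 48/13 ] 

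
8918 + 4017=12935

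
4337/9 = 481 + 8/9  =  481.89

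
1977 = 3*659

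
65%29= 7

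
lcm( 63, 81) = 567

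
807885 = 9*89765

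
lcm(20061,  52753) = 1424331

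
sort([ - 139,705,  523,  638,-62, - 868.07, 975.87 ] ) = [ - 868.07, - 139, - 62,523,  638,705 , 975.87 ] 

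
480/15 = 32 = 32.00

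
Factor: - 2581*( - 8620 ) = 22248220  =  2^2*5^1*29^1*89^1*431^1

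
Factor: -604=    - 2^2*151^1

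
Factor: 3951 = 3^2*439^1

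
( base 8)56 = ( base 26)1K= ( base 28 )1i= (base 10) 46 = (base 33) 1D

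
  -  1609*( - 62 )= 99758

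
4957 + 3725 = 8682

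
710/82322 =355/41161=0.01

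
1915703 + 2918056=4833759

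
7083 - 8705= -1622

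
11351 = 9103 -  - 2248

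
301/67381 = 7/1567 = 0.00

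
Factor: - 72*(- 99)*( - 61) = - 434808 = - 2^3*3^4*11^1*61^1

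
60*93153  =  5589180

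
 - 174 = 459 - 633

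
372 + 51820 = 52192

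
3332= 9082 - 5750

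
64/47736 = 8/5967 = 0.00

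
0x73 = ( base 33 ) 3g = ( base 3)11021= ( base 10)115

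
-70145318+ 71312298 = 1166980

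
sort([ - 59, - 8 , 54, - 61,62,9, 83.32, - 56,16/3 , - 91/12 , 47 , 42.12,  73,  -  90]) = [ - 90, - 61, - 59, - 56, - 8, - 91/12,16/3,9,42.12,47,54,62,73,83.32]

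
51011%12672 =323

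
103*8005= 824515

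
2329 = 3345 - 1016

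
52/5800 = 13/1450 = 0.01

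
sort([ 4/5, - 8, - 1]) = [ - 8, - 1 , 4/5 ]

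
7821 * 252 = 1970892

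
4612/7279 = 4612/7279 = 0.63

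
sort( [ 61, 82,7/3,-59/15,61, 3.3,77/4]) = [ - 59/15,7/3,3.3, 77/4, 61, 61 , 82]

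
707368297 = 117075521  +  590292776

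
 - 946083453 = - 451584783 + - 494498670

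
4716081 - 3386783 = 1329298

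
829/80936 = 829/80936 =0.01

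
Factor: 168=2^3 * 3^1* 7^1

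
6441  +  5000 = 11441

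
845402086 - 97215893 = 748186193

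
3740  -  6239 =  - 2499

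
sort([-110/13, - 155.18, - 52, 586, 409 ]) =[ - 155.18,-52, - 110/13, 409, 586 ] 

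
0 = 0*9931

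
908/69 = 13 + 11/69= 13.16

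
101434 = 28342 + 73092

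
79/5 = 15 + 4/5   =  15.80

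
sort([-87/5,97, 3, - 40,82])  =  [ - 40 , - 87/5,3,82,  97] 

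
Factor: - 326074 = - 2^1*7^1*23291^1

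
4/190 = 2/95 = 0.02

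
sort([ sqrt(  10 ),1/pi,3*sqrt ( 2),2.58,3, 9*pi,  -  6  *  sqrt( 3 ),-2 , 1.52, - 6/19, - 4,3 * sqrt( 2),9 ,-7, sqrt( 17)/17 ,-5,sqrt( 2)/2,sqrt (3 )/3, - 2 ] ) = [-6*  sqrt( 3), - 7,-5, - 4 ,  -  2,- 2,-6/19,sqrt(17 ) /17,  1/pi,sqrt(  3 )/3, sqrt(2)/2,1.52,2.58,3, sqrt(10), 3*sqrt(2 ),3*sqrt(2 ), 9,9*pi ]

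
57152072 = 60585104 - 3433032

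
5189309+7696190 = 12885499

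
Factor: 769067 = 13^1* 59159^1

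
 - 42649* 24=-1023576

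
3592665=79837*45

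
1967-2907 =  - 940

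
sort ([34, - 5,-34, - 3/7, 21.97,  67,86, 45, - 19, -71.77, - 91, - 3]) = [ - 91, - 71.77, - 34, - 19, - 5, - 3,-3/7 , 21.97, 34, 45,67,86] 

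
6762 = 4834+1928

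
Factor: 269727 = 3^1 *89909^1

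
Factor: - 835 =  -5^1*167^1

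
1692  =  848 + 844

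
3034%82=0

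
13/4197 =13/4197 =0.00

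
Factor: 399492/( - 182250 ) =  - 2^1*5^( - 3 )*137^1 = - 274/125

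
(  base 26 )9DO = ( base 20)G26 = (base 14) 24c6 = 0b1100100101110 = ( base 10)6446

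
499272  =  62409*8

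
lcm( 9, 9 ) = 9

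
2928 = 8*366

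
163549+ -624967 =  - 461418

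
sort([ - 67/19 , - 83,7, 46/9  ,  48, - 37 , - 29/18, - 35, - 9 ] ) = [ - 83, - 37, - 35, - 9, - 67/19, - 29/18, 46/9,7, 48 ] 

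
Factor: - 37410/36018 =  - 3^ (-2)*5^1*23^( - 1)*43^1 = -215/207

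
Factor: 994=2^1*7^1*71^1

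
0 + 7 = 7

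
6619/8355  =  6619/8355 = 0.79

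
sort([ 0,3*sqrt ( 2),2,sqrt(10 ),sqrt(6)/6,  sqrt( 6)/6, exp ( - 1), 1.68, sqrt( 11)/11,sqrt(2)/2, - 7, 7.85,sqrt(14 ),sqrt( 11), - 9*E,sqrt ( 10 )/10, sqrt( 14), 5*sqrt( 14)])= [-9*E, - 7, 0,sqrt ( 11 )/11,sqrt( 10 ) /10, exp(  -  1),sqrt(6)/6,  sqrt( 6 )/6,sqrt( 2)/2, 1.68, 2,sqrt(10),sqrt( 11 ),sqrt(14),sqrt(14),3*sqrt(2),7.85,5 * sqrt( 14) ]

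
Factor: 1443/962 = 2^(  -  1 ) * 3^1 = 3/2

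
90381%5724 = 4521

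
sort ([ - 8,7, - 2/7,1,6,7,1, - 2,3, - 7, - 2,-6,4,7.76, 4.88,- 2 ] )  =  [ - 8, - 7 , -6, - 2,  -  2, - 2, - 2/7,1,1, 3,4,4.88, 6  ,  7,7,  7.76]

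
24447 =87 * 281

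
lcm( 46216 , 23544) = 1247832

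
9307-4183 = 5124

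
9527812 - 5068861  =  4458951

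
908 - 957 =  - 49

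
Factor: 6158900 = 2^2*5^2*11^2*509^1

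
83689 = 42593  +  41096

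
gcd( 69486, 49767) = 939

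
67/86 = 67/86 = 0.78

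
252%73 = 33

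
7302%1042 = 8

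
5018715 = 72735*69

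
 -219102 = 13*( - 16854 ) 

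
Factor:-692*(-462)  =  319704 =2^3 * 3^1*7^1*11^1*173^1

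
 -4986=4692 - 9678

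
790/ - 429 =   -  2+ 68/429 = - 1.84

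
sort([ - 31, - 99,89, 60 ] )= [  -  99, - 31,60,89]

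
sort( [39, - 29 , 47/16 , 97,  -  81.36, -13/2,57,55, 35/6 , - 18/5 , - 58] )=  [  -  81.36, - 58,-29, - 13/2, - 18/5,47/16,35/6,  39 , 55,57, 97]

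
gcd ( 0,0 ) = 0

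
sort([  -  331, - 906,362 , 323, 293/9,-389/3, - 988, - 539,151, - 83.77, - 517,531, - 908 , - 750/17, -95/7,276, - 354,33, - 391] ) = [- 988, - 908, - 906, - 539, - 517,- 391 ,-354, - 331, - 389/3, - 83.77, - 750/17, - 95/7, 293/9,33,151, 276,323,362, 531]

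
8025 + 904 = 8929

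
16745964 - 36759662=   - 20013698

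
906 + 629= 1535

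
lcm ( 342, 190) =1710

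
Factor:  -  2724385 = - 5^1 * 544877^1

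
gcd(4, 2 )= 2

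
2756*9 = 24804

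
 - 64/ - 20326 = 32/10163 =0.00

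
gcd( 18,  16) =2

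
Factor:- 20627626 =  - 2^1*701^1*14713^1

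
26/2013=26/2013  =  0.01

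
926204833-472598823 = 453606010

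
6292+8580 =14872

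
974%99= 83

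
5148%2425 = 298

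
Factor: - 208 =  - 2^4*13^1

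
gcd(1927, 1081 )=47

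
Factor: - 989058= - 2^1 * 3^1*7^1*23549^1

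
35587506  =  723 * 49222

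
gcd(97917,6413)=1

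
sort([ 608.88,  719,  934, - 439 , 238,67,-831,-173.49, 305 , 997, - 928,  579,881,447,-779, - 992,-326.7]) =[ - 992 ,-928,-831, - 779, - 439, - 326.7, - 173.49, 67, 238, 305,  447,579,608.88,719,881,934,  997]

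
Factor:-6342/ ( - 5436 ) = 7/6 = 2^(-1)*3^( - 1)*7^1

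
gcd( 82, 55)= 1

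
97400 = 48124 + 49276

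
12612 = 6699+5913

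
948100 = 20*47405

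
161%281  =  161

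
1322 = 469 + 853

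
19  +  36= 55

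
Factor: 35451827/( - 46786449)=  - 3^ (  -  1 ) *1049^( - 1)*14867^(-1)*35451827^1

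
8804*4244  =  37364176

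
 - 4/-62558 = 2/31279  =  0.00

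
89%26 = 11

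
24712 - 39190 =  - 14478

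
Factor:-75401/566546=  - 2^( - 1)*229^(-1 )*1237^(-1)*75401^1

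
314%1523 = 314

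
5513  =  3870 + 1643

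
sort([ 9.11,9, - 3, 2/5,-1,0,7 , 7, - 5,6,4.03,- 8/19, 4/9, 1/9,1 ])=[- 5,-3,  -  1, - 8/19, 0  ,  1/9,2/5,4/9,1,4.03,6,7 , 7  ,  9,9.11 ]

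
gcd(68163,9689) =1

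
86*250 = 21500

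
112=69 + 43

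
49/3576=49/3576 = 0.01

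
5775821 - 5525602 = 250219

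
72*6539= 470808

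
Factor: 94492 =2^2*23623^1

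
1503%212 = 19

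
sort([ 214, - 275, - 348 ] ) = [ - 348, - 275,214]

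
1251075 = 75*16681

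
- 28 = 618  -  646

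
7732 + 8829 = 16561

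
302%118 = 66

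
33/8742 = 11/2914 =0.00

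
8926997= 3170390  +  5756607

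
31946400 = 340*93960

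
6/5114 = 3/2557 = 0.00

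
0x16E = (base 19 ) 105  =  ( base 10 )366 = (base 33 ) b3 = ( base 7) 1032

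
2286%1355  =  931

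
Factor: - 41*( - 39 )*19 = 3^1*13^1*19^1*41^1  =  30381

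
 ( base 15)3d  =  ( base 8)72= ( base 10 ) 58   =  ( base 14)42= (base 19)31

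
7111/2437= 2 + 2237/2437 = 2.92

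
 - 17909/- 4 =4477 + 1/4 = 4477.25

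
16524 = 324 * 51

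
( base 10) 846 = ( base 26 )16E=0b1101001110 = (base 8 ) 1516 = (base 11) 6AA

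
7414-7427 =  - 13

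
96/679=96/679 = 0.14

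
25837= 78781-52944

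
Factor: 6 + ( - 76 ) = - 2^1*5^1* 7^1=- 70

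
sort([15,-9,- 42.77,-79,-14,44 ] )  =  [ - 79,  -  42.77, - 14, - 9,15,44] 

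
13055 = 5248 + 7807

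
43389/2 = 43389/2= 21694.50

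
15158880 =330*45936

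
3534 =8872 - 5338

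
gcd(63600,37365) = 795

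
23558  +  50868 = 74426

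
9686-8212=1474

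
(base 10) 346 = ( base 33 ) ag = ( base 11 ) 295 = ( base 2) 101011010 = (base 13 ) 208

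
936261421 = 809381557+126879864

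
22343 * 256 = 5719808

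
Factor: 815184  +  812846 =1628030 = 2^1 * 5^1*71^1*2293^1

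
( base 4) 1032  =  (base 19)42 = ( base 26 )30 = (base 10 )78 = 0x4e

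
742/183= 742/183 = 4.05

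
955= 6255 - 5300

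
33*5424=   178992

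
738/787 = 738/787 = 0.94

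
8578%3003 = 2572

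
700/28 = 25 = 25.00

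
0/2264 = 0= 0.00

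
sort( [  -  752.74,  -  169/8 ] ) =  [ - 752.74, - 169/8]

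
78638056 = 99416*791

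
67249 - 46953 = 20296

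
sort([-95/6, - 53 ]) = [ - 53, - 95/6] 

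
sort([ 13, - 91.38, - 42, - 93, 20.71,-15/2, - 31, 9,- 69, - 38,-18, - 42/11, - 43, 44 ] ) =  [-93, - 91.38, - 69,  -  43, - 42, - 38,  -  31, - 18, - 15/2 , - 42/11, 9,13, 20.71,44]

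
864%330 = 204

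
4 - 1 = 3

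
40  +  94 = 134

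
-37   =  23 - 60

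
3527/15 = 3527/15 = 235.13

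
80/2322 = 40/1161 = 0.03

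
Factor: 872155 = 5^1*174431^1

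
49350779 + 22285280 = 71636059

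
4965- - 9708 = 14673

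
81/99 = 9/11 = 0.82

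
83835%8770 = 4905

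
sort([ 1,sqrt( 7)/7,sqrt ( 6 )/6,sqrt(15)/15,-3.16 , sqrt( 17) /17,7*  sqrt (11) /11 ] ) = [ - 3.16,sqrt(17) /17,sqrt(15)/15,sqrt(7)/7, sqrt(6)/6 , 1,7*sqrt( 11 )/11]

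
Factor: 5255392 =2^5*164231^1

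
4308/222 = 19 + 15/37=19.41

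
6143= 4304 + 1839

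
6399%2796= 807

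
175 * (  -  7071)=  - 1237425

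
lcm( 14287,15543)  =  1414413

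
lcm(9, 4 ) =36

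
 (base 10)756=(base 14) 3c0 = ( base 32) nk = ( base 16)2f4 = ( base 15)356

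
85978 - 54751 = 31227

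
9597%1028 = 345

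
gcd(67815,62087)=1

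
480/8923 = 480/8923= 0.05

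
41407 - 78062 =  - 36655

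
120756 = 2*60378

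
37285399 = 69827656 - 32542257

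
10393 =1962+8431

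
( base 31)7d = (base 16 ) e6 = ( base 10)230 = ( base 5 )1410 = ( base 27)8e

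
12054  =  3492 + 8562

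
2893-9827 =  - 6934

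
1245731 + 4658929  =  5904660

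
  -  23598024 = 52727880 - 76325904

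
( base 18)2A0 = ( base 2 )1100111100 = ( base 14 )432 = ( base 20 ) 218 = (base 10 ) 828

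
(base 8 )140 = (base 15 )66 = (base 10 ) 96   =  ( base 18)56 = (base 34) 2s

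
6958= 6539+419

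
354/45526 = 177/22763= 0.01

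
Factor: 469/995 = 5^( - 1 )*7^1 * 67^1* 199^( - 1 )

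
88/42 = 44/21 = 2.10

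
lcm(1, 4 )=4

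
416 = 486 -70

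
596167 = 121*4927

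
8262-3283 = 4979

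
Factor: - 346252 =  - 2^2*107^1* 809^1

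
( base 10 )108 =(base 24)4C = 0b1101100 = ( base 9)130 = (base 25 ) 48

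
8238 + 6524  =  14762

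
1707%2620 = 1707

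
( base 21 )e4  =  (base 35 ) 8i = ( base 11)251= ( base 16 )12A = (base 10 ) 298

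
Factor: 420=2^2  *  3^1 * 5^1*7^1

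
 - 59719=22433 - 82152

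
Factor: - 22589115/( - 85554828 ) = 2^( - 2 )*3^( - 1) * 5^1*29^1*293^( -1 )*8111^( -1)*51929^1 = 7529705/28518276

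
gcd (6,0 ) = 6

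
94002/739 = 94002/739= 127.20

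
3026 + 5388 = 8414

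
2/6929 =2/6929 = 0.00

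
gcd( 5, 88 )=1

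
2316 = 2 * 1158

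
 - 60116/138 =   -  30058/69 = - 435.62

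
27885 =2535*11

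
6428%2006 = 410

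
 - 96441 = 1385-97826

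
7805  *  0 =0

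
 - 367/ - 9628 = 367/9628 = 0.04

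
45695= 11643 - -34052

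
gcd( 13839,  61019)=7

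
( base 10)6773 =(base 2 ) 1101001110101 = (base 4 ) 1221311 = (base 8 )15165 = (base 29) 81G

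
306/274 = 1 + 16/137   =  1.12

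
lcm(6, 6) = 6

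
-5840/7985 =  - 1+429/1597 = - 0.73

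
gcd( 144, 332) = 4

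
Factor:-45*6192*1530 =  - 426319200  =  - 2^5*3^6*5^2*17^1*43^1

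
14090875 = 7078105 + 7012770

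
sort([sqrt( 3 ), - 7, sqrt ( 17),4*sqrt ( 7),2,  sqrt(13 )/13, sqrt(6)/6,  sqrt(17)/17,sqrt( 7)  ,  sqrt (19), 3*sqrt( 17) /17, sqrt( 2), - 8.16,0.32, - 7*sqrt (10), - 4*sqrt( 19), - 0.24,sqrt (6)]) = [ - 7*sqrt( 10),- 4*sqrt(19),-8.16, - 7, - 0.24, sqrt( 17)/17,sqrt(13)/13, 0.32,sqrt(6)/6,3*sqrt( 17 )/17,sqrt( 2),  sqrt( 3) , 2, sqrt( 6),sqrt(7) , sqrt(17),sqrt( 19), 4*sqrt( 7)]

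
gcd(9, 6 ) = 3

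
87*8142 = 708354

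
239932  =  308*779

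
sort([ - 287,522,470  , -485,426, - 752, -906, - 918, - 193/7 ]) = [ - 918,-906,-752, - 485, - 287, - 193/7,426,470 , 522 ]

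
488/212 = 2 + 16/53 = 2.30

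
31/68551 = 31/68551 = 0.00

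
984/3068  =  246/767  =  0.32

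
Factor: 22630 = 2^1*5^1 * 31^1*73^1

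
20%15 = 5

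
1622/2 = 811 = 811.00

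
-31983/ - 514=31983/514 = 62.22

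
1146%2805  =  1146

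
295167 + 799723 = 1094890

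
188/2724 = 47/681= 0.07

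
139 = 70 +69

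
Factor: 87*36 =3132 = 2^2*3^3*29^1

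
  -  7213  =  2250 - 9463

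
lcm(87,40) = 3480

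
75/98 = 75/98= 0.77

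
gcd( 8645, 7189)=91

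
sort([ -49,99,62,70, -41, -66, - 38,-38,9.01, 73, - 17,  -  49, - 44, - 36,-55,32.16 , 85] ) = [ - 66, - 55, - 49 , - 49, - 44, - 41, - 38, - 38, - 36, - 17,9.01, 32.16,  62 , 70, 73,85, 99]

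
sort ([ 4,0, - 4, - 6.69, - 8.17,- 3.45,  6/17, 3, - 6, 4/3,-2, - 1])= [  -  8.17, - 6.69, - 6, - 4, - 3.45, -2, - 1,0,6/17, 4/3, 3,4]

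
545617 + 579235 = 1124852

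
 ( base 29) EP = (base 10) 431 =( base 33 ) d2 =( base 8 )657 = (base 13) 272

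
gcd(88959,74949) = 3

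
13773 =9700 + 4073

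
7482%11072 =7482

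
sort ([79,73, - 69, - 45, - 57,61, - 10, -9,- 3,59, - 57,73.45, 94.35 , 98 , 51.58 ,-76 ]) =[ - 76, - 69, - 57, - 57, - 45,-10,-9,  -  3,51.58, 59,61,73,73.45,79,94.35, 98 ]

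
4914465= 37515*131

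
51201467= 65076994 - 13875527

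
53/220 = 53/220 = 0.24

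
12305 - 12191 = 114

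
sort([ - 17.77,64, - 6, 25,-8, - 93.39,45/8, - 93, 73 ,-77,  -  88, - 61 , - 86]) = [ - 93.39, - 93, - 88, - 86, - 77, - 61,-17.77, - 8,  -  6,45/8,25,64,73]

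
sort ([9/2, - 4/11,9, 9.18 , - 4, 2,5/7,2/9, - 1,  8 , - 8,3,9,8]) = [ - 8, - 4, - 1, - 4/11 , 2/9,5/7,2 , 3, 9/2, 8 , 8,9, 9, 9.18] 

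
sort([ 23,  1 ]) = [ 1, 23] 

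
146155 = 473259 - 327104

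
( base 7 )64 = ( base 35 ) 1b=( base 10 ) 46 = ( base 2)101110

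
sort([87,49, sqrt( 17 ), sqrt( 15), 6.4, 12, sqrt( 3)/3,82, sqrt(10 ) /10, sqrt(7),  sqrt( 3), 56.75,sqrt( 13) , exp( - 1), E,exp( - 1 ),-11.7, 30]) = [ - 11.7, sqrt( 10 ) /10,exp( - 1), exp( - 1),sqrt( 3) /3,sqrt( 3 ), sqrt(7 ),E, sqrt( 13), sqrt( 15), sqrt( 17 ) , 6.4, 12, 30, 49, 56.75,82,87]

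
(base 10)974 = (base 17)365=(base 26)1bc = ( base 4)33032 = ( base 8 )1716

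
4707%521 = 18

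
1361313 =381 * 3573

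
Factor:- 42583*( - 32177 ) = 23^1*97^1*439^1*1399^1= 1370193191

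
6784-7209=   -  425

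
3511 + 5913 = 9424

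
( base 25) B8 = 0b100011011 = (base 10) 283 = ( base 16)11B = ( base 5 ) 2113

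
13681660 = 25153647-11471987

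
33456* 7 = 234192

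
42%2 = 0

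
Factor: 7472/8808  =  934/1101  =  2^1*3^( - 1) * 367^( - 1 )  *467^1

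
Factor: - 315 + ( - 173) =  - 2^3*61^1 = - 488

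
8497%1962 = 649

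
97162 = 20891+76271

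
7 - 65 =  - 58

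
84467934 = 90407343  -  5939409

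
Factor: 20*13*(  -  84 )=  -  21840 = - 2^4*3^1*5^1  *  7^1*13^1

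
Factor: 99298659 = 3^1*23^1 * 1439111^1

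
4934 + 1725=6659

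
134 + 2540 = 2674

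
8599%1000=599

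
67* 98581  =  6604927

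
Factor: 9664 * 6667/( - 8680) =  - 2^3* 5^( - 1) *7^( - 1)  *  31^( - 1)*59^1*113^1 * 151^1  =  - 8053736/1085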